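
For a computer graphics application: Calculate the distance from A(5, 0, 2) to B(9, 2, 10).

d = √[(x₂-x₁)² + (y₂-y₁)² + (z₂-z₁)²]
  = √[4² + 2² + 8²]
  = √[16 + 4 + 64]
  = √84
  ≈ 9.165

9.165


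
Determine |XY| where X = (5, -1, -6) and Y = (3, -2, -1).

d = √[(x₂-x₁)² + (y₂-y₁)² + (z₂-z₁)²]
  = √[(-2)² + (-1)² + 5²]
  = √[4 + 1 + 25]
  = √30
  ≈ 5.477

5.477


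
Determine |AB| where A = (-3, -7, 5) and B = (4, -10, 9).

d = √[(x₂-x₁)² + (y₂-y₁)² + (z₂-z₁)²]
  = √[7² + (-3)² + 4²]
  = √[49 + 9 + 16]
  = √74
  ≈ 8.602

8.602


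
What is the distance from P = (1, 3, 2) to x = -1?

distance = |a·x₀ + b·y₀ + c·z₀ - d| / √(a² + b² + c²)
  = |1·1 + 0·3 + 0·2 - (-1)| / √(1² + 0² + 0²)
  = |1 + 0 + 0 + 1| / √(1 + 0 + 0)
  = |2| / √1
  = 2 / 1
  ≈ 2

2


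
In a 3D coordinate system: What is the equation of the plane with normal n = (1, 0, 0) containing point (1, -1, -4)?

The plane through P with normal n = (a, b, c) satisfies n·(r - P) = 0,
i.e. ax + by + cz = a·x₀ + b·y₀ + c·z₀.
d = 1·1 + 0·(-1) + 0·(-4)
  = 1 + 0 + 0
  = 1
Equation: x = 1

x = 1


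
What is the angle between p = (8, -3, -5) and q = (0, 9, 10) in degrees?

p·q = 8·0 + (-3)·9 + (-5)·10 = 0 - 27 - 50 = -77
|p| = √(8² + (-3)² + (-5)²) = √98 ≈ 9.899
|q| = √(0² + 9² + 10²) = √181 ≈ 13.45
cos θ = (p·q)/(|p||q|) = -77/(9.899·13.45) ≈ -0.5781
θ = arccos(-0.5781) ≈ 125.3°

125.3°


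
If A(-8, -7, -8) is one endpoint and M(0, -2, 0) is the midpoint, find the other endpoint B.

B = 2M - A
  = (2·0 - (-8), 2·(-2) - (-7), 2·0 - (-8))
  = (0 + 8, -4 + 7, 0 + 8)
  = (8, 3, 8)

(8, 3, 8)


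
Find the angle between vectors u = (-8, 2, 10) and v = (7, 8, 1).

u·v = (-8)·7 + 2·8 + 10·1 = -56 + 16 + 10 = -30
|u| = √((-8)² + 2² + 10²) = √168 ≈ 12.96
|v| = √(7² + 8² + 1²) = √114 ≈ 10.68
cos θ = (u·v)/(|u||v|) = -30/(12.96·10.68) ≈ -0.2168
θ = arccos(-0.2168) ≈ 102.5°

102.5°


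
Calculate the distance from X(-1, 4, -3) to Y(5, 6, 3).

d = √[(x₂-x₁)² + (y₂-y₁)² + (z₂-z₁)²]
  = √[6² + 2² + 6²]
  = √[36 + 4 + 36]
  = √76
  ≈ 8.718

8.718


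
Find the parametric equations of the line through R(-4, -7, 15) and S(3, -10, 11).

Direction vector d = S - R = (3 + 4, -10 + 7, 11 - 15) = (7, -3, -4)
Parametric form r = R + t·d:
x = -4 + 7t, y = -7 - 3t, z = 15 - 4t

x = -4 + 7t, y = -7 - 3t, z = 15 - 4t


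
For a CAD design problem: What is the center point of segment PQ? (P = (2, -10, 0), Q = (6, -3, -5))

M = ((x₁+x₂)/2, (y₁+y₂)/2, (z₁+z₂)/2)
  = ((2 + 6)/2, (-10 - 3)/2, (0 - 5)/2)
  = (8/2, -13/2, -5/2)
  = (4, -6.5, -2.5)

(4, -6.5, -2.5)


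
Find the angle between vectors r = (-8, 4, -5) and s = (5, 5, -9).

r·s = (-8)·5 + 4·5 + (-5)·(-9) = -40 + 20 + 45 = 25
|r| = √((-8)² + 4² + (-5)²) = √105 ≈ 10.25
|s| = √(5² + 5² + (-9)²) = √131 ≈ 11.45
cos θ = (r·s)/(|r||s|) = 25/(10.25·11.45) ≈ 0.2132
θ = arccos(0.2132) ≈ 77.69°

77.69°


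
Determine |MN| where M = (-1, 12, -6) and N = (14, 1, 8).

d = √[(x₂-x₁)² + (y₂-y₁)² + (z₂-z₁)²]
  = √[15² + (-11)² + 14²]
  = √[225 + 121 + 196]
  = √542
  ≈ 23.28

23.28


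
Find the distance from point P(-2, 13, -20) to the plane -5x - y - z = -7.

distance = |a·x₀ + b·y₀ + c·z₀ - d| / √(a² + b² + c²)
  = |(-5)·(-2) + (-1)·13 + (-1)·(-20) - (-7)| / √((-5)² + (-1)² + (-1)²)
  = |10 - 13 + 20 + 7| / √(25 + 1 + 1)
  = |24| / √27
  = 24 / 5.196
  ≈ 4.619

4.619


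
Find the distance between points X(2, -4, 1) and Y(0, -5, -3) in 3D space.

d = √[(x₂-x₁)² + (y₂-y₁)² + (z₂-z₁)²]
  = √[(-2)² + (-1)² + (-4)²]
  = √[4 + 1 + 16]
  = √21
  ≈ 4.583

4.583


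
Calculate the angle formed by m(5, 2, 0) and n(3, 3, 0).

m·n = 5·3 + 2·3 + 0·0 = 15 + 6 + 0 = 21
|m| = √(5² + 2² + 0²) = √29 ≈ 5.385
|n| = √(3² + 3² + 0²) = √18 ≈ 4.243
cos θ = (m·n)/(|m||n|) = 21/(5.385·4.243) ≈ 0.9191
θ = arccos(0.9191) ≈ 23.2°

23.2°


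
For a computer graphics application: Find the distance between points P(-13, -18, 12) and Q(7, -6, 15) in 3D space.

d = √[(x₂-x₁)² + (y₂-y₁)² + (z₂-z₁)²]
  = √[20² + 12² + 3²]
  = √[400 + 144 + 9]
  = √553
  ≈ 23.52

23.52


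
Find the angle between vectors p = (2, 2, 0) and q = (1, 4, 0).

p·q = 2·1 + 2·4 + 0·0 = 2 + 8 + 0 = 10
|p| = √(2² + 2² + 0²) = √8 ≈ 2.828
|q| = √(1² + 4² + 0²) = √17 ≈ 4.123
cos θ = (p·q)/(|p||q|) = 10/(2.828·4.123) ≈ 0.8575
θ = arccos(0.8575) ≈ 30.96°

30.96°


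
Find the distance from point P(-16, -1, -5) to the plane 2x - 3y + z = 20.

distance = |a·x₀ + b·y₀ + c·z₀ - d| / √(a² + b² + c²)
  = |2·(-16) + (-3)·(-1) + 1·(-5) - 20| / √(2² + (-3)² + 1²)
  = |-32 + 3 - 5 - 20| / √(4 + 9 + 1)
  = |-54| / √14
  = 54 / 3.742
  ≈ 14.43

14.43


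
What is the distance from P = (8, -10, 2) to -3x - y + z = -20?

distance = |a·x₀ + b·y₀ + c·z₀ - d| / √(a² + b² + c²)
  = |(-3)·8 + (-1)·(-10) + 1·2 - (-20)| / √((-3)² + (-1)² + 1²)
  = |-24 + 10 + 2 + 20| / √(9 + 1 + 1)
  = |8| / √11
  = 8 / 3.317
  ≈ 2.412

2.412


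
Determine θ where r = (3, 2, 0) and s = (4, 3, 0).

r·s = 3·4 + 2·3 + 0·0 = 12 + 6 + 0 = 18
|r| = √(3² + 2² + 0²) = √13 ≈ 3.606
|s| = √(4² + 3² + 0²) = √25 ≈ 5
cos θ = (r·s)/(|r||s|) = 18/(3.606·5) ≈ 0.9985
θ = arccos(0.9985) ≈ 3.18°

3.18°


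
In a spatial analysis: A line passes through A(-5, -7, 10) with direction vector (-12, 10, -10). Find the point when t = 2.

P(t) = A + t·d
  = (-5 + (-12)·2, -7 + 10·2, 10 + (-10)·2)
  = (-5 - 24, -7 + 20, 10 - 20)
  = (-29, 13, -10)

(-29, 13, -10)


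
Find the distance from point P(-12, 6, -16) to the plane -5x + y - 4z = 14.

distance = |a·x₀ + b·y₀ + c·z₀ - d| / √(a² + b² + c²)
  = |(-5)·(-12) + 1·6 + (-4)·(-16) - 14| / √((-5)² + 1² + (-4)²)
  = |60 + 6 + 64 - 14| / √(25 + 1 + 16)
  = |116| / √42
  = 116 / 6.481
  ≈ 17.9

17.9


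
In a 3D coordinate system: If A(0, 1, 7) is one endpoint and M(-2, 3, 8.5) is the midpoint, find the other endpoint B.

B = 2M - A
  = (2·(-2) - 0, 2·3 - 1, 2·8.5 - 7)
  = (-4 + 0, 6 - 1, 17 - 7)
  = (-4, 5, 10)

(-4, 5, 10)


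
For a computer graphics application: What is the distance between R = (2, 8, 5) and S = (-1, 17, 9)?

d = √[(x₂-x₁)² + (y₂-y₁)² + (z₂-z₁)²]
  = √[(-3)² + 9² + 4²]
  = √[9 + 81 + 16]
  = √106
  ≈ 10.3

10.3


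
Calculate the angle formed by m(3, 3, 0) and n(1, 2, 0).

m·n = 3·1 + 3·2 + 0·0 = 3 + 6 + 0 = 9
|m| = √(3² + 3² + 0²) = √18 ≈ 4.243
|n| = √(1² + 2² + 0²) = √5 ≈ 2.236
cos θ = (m·n)/(|m||n|) = 9/(4.243·2.236) ≈ 0.9487
θ = arccos(0.9487) ≈ 18.43°

18.43°


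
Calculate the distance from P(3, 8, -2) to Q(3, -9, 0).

d = √[(x₂-x₁)² + (y₂-y₁)² + (z₂-z₁)²]
  = √[0² + (-17)² + 2²]
  = √[0 + 289 + 4]
  = √293
  ≈ 17.12

17.12


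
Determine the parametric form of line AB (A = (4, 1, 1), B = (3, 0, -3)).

Direction vector d = B - A = (3 - 4, 0 - 1, -3 - 1) = (-1, -1, -4)
Parametric form r = A + t·d:
x = 4 - t, y = 1 - t, z = 1 - 4t

x = 4 - t, y = 1 - t, z = 1 - 4t


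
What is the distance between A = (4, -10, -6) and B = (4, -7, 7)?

d = √[(x₂-x₁)² + (y₂-y₁)² + (z₂-z₁)²]
  = √[0² + 3² + 13²]
  = √[0 + 9 + 169]
  = √178
  ≈ 13.34

13.34


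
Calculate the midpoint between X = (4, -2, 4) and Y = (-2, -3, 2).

M = ((x₁+x₂)/2, (y₁+y₂)/2, (z₁+z₂)/2)
  = ((4 - 2)/2, (-2 - 3)/2, (4 + 2)/2)
  = (2/2, -5/2, 6/2)
  = (1, -2.5, 3)

(1, -2.5, 3)


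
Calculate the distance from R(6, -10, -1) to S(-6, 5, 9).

d = √[(x₂-x₁)² + (y₂-y₁)² + (z₂-z₁)²]
  = √[(-12)² + 15² + 10²]
  = √[144 + 225 + 100]
  = √469
  ≈ 21.66

21.66


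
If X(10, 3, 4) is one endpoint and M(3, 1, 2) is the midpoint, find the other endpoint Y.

Y = 2M - X
  = (2·3 - 10, 2·1 - 3, 2·2 - 4)
  = (6 - 10, 2 - 3, 4 - 4)
  = (-4, -1, 0)

(-4, -1, 0)


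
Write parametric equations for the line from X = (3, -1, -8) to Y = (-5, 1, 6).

Direction vector d = Y - X = (-5 - 3, 1 + 1, 6 + 8) = (-8, 2, 14)
Parametric form r = X + t·d:
x = 3 - 8t, y = -1 + 2t, z = -8 + 14t

x = 3 - 8t, y = -1 + 2t, z = -8 + 14t


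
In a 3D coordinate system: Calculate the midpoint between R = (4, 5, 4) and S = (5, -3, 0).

M = ((x₁+x₂)/2, (y₁+y₂)/2, (z₁+z₂)/2)
  = ((4 + 5)/2, (5 - 3)/2, (4 + 0)/2)
  = (9/2, 2/2, 4/2)
  = (4.5, 1, 2)

(4.5, 1, 2)


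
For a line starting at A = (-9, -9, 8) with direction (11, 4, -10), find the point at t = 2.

P(t) = A + t·d
  = (-9 + 11·2, -9 + 4·2, 8 + (-10)·2)
  = (-9 + 22, -9 + 8, 8 - 20)
  = (13, -1, -12)

(13, -1, -12)


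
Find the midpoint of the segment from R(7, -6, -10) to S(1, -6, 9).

M = ((x₁+x₂)/2, (y₁+y₂)/2, (z₁+z₂)/2)
  = ((7 + 1)/2, (-6 - 6)/2, (-10 + 9)/2)
  = (8/2, -12/2, -1/2)
  = (4, -6, -0.5)

(4, -6, -0.5)


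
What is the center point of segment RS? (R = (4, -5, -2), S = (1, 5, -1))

M = ((x₁+x₂)/2, (y₁+y₂)/2, (z₁+z₂)/2)
  = ((4 + 1)/2, (-5 + 5)/2, (-2 - 1)/2)
  = (5/2, 0/2, -3/2)
  = (2.5, 0, -1.5)

(2.5, 0, -1.5)


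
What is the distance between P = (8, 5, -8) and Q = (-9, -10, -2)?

d = √[(x₂-x₁)² + (y₂-y₁)² + (z₂-z₁)²]
  = √[(-17)² + (-15)² + 6²]
  = √[289 + 225 + 36]
  = √550
  ≈ 23.45

23.45


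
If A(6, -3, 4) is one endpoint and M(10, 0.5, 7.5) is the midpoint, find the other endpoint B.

B = 2M - A
  = (2·10 - 6, 2·0.5 - (-3), 2·7.5 - 4)
  = (20 - 6, 1 + 3, 15 - 4)
  = (14, 4, 11)

(14, 4, 11)


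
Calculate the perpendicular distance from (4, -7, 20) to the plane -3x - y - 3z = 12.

distance = |a·x₀ + b·y₀ + c·z₀ - d| / √(a² + b² + c²)
  = |(-3)·4 + (-1)·(-7) + (-3)·20 - 12| / √((-3)² + (-1)² + (-3)²)
  = |-12 + 7 - 60 - 12| / √(9 + 1 + 9)
  = |-77| / √19
  = 77 / 4.359
  ≈ 17.67

17.67


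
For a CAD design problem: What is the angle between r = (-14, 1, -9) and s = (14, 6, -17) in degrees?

r·s = (-14)·14 + 1·6 + (-9)·(-17) = -196 + 6 + 153 = -37
|r| = √((-14)² + 1² + (-9)²) = √278 ≈ 16.67
|s| = √(14² + 6² + (-17)²) = √521 ≈ 22.83
cos θ = (r·s)/(|r||s|) = -37/(16.67·22.83) ≈ -0.09722
θ = arccos(-0.09722) ≈ 95.58°

95.58°


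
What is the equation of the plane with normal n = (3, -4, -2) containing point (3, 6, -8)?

The plane through P with normal n = (a, b, c) satisfies n·(r - P) = 0,
i.e. ax + by + cz = a·x₀ + b·y₀ + c·z₀.
d = 3·3 + (-4)·6 + (-2)·(-8)
  = 9 - 24 + 16
  = 1
Equation: 3x - 4y - 2z = 1

3x - 4y - 2z = 1


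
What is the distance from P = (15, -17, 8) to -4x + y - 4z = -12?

distance = |a·x₀ + b·y₀ + c·z₀ - d| / √(a² + b² + c²)
  = |(-4)·15 + 1·(-17) + (-4)·8 - (-12)| / √((-4)² + 1² + (-4)²)
  = |-60 - 17 - 32 + 12| / √(16 + 1 + 16)
  = |-97| / √33
  = 97 / 5.745
  ≈ 16.89

16.89


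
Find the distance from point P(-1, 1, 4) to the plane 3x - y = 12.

distance = |a·x₀ + b·y₀ + c·z₀ - d| / √(a² + b² + c²)
  = |3·(-1) + (-1)·1 + 0·4 - 12| / √(3² + (-1)² + 0²)
  = |-3 - 1 + 0 - 12| / √(9 + 1 + 0)
  = |-16| / √10
  = 16 / 3.162
  ≈ 5.06

5.06


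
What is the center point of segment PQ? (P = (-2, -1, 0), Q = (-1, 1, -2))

M = ((x₁+x₂)/2, (y₁+y₂)/2, (z₁+z₂)/2)
  = ((-2 - 1)/2, (-1 + 1)/2, (0 - 2)/2)
  = (-3/2, 0/2, -2/2)
  = (-1.5, 0, -1)

(-1.5, 0, -1)


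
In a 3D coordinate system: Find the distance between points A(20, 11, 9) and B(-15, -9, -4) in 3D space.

d = √[(x₂-x₁)² + (y₂-y₁)² + (z₂-z₁)²]
  = √[(-35)² + (-20)² + (-13)²]
  = √[1225 + 400 + 169]
  = √1794
  ≈ 42.36

42.36


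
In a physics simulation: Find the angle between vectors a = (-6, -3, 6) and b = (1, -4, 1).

a·b = (-6)·1 + (-3)·(-4) + 6·1 = -6 + 12 + 6 = 12
|a| = √((-6)² + (-3)² + 6²) = √81 ≈ 9
|b| = √(1² + (-4)² + 1²) = √18 ≈ 4.243
cos θ = (a·b)/(|a||b|) = 12/(9·4.243) ≈ 0.3143
θ = arccos(0.3143) ≈ 71.68°

71.68°


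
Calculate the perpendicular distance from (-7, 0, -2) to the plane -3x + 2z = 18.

distance = |a·x₀ + b·y₀ + c·z₀ - d| / √(a² + b² + c²)
  = |(-3)·(-7) + 0·0 + 2·(-2) - 18| / √((-3)² + 0² + 2²)
  = |21 + 0 - 4 - 18| / √(9 + 0 + 4)
  = |-1| / √13
  = 1 / 3.606
  ≈ 0.2774

0.2774


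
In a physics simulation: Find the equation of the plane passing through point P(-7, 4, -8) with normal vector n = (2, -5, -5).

The plane through P with normal n = (a, b, c) satisfies n·(r - P) = 0,
i.e. ax + by + cz = a·x₀ + b·y₀ + c·z₀.
d = 2·(-7) + (-5)·4 + (-5)·(-8)
  = -14 - 20 + 40
  = 6
Equation: 2x - 5y - 5z = 6

2x - 5y - 5z = 6


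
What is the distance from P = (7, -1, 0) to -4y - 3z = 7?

distance = |a·x₀ + b·y₀ + c·z₀ - d| / √(a² + b² + c²)
  = |0·7 + (-4)·(-1) + (-3)·0 - 7| / √(0² + (-4)² + (-3)²)
  = |0 + 4 + 0 - 7| / √(0 + 16 + 9)
  = |-3| / √25
  = 3 / 5
  ≈ 0.6

0.6


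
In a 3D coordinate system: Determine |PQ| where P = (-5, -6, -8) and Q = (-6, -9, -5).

d = √[(x₂-x₁)² + (y₂-y₁)² + (z₂-z₁)²]
  = √[(-1)² + (-3)² + 3²]
  = √[1 + 9 + 9]
  = √19
  ≈ 4.359

4.359


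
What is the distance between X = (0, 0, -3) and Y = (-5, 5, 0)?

d = √[(x₂-x₁)² + (y₂-y₁)² + (z₂-z₁)²]
  = √[(-5)² + 5² + 3²]
  = √[25 + 25 + 9]
  = √59
  ≈ 7.681

7.681


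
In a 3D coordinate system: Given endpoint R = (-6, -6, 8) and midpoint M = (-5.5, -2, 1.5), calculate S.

S = 2M - R
  = (2·(-5.5) - (-6), 2·(-2) - (-6), 2·1.5 - 8)
  = (-11 + 6, -4 + 6, 3 - 8)
  = (-5, 2, -5)

(-5, 2, -5)


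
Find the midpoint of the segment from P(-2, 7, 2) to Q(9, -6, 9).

M = ((x₁+x₂)/2, (y₁+y₂)/2, (z₁+z₂)/2)
  = ((-2 + 9)/2, (7 - 6)/2, (2 + 9)/2)
  = (7/2, 1/2, 11/2)
  = (3.5, 0.5, 5.5)

(3.5, 0.5, 5.5)


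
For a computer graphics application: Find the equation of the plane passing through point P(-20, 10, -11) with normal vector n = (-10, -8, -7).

The plane through P with normal n = (a, b, c) satisfies n·(r - P) = 0,
i.e. ax + by + cz = a·x₀ + b·y₀ + c·z₀.
d = (-10)·(-20) + (-8)·10 + (-7)·(-11)
  = 200 - 80 + 77
  = 197
Equation: -10x - 8y - 7z = 197

-10x - 8y - 7z = 197


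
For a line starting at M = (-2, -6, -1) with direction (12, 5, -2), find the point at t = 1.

P(t) = M + t·d
  = (-2 + 12·1, -6 + 5·1, -1 + (-2)·1)
  = (-2 + 12, -6 + 5, -1 - 2)
  = (10, -1, -3)

(10, -1, -3)


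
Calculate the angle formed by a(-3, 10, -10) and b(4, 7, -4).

a·b = (-3)·4 + 10·7 + (-10)·(-4) = -12 + 70 + 40 = 98
|a| = √((-3)² + 10² + (-10)²) = √209 ≈ 14.46
|b| = √(4² + 7² + (-4)²) = √81 ≈ 9
cos θ = (a·b)/(|a||b|) = 98/(14.46·9) ≈ 0.7532
θ = arccos(0.7532) ≈ 41.13°

41.13°


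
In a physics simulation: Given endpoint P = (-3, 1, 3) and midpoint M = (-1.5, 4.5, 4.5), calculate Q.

Q = 2M - P
  = (2·(-1.5) - (-3), 2·4.5 - 1, 2·4.5 - 3)
  = (-3 + 3, 9 - 1, 9 - 3)
  = (0, 8, 6)

(0, 8, 6)


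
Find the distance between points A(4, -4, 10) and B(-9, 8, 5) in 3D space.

d = √[(x₂-x₁)² + (y₂-y₁)² + (z₂-z₁)²]
  = √[(-13)² + 12² + (-5)²]
  = √[169 + 144 + 25]
  = √338
  ≈ 18.38

18.38


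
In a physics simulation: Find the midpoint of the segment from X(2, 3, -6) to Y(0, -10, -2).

M = ((x₁+x₂)/2, (y₁+y₂)/2, (z₁+z₂)/2)
  = ((2 + 0)/2, (3 - 10)/2, (-6 - 2)/2)
  = (2/2, -7/2, -8/2)
  = (1, -3.5, -4)

(1, -3.5, -4)


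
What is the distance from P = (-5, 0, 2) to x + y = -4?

distance = |a·x₀ + b·y₀ + c·z₀ - d| / √(a² + b² + c²)
  = |1·(-5) + 1·0 + 0·2 - (-4)| / √(1² + 1² + 0²)
  = |-5 + 0 + 0 + 4| / √(1 + 1 + 0)
  = |-1| / √2
  = 1 / 1.414
  ≈ 0.7071

0.7071


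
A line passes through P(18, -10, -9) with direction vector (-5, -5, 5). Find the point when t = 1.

P(t) = P + t·d
  = (18 + (-5)·1, -10 + (-5)·1, -9 + 5·1)
  = (18 - 5, -10 - 5, -9 + 5)
  = (13, -15, -4)

(13, -15, -4)


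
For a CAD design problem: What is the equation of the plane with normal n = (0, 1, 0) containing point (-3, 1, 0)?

The plane through P with normal n = (a, b, c) satisfies n·(r - P) = 0,
i.e. ax + by + cz = a·x₀ + b·y₀ + c·z₀.
d = 0·(-3) + 1·1 + 0·0
  = 0 + 1 + 0
  = 1
Equation: y = 1

y = 1


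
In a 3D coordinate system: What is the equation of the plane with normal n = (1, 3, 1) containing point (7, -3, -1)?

The plane through P with normal n = (a, b, c) satisfies n·(r - P) = 0,
i.e. ax + by + cz = a·x₀ + b·y₀ + c·z₀.
d = 1·7 + 3·(-3) + 1·(-1)
  = 7 - 9 - 1
  = -3
Equation: x + 3y + z = -3

x + 3y + z = -3


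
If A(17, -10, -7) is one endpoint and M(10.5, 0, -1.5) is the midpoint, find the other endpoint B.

B = 2M - A
  = (2·10.5 - 17, 2·0 - (-10), 2·(-1.5) - (-7))
  = (21 - 17, 0 + 10, -3 + 7)
  = (4, 10, 4)

(4, 10, 4)


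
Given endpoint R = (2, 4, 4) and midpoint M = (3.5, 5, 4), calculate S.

S = 2M - R
  = (2·3.5 - 2, 2·5 - 4, 2·4 - 4)
  = (7 - 2, 10 - 4, 8 - 4)
  = (5, 6, 4)

(5, 6, 4)


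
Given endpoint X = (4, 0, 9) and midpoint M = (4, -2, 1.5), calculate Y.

Y = 2M - X
  = (2·4 - 4, 2·(-2) - 0, 2·1.5 - 9)
  = (8 - 4, -4 + 0, 3 - 9)
  = (4, -4, -6)

(4, -4, -6)


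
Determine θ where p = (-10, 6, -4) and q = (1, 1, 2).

p·q = (-10)·1 + 6·1 + (-4)·2 = -10 + 6 - 8 = -12
|p| = √((-10)² + 6² + (-4)²) = √152 ≈ 12.33
|q| = √(1² + 1² + 2²) = √6 ≈ 2.449
cos θ = (p·q)/(|p||q|) = -12/(12.33·2.449) ≈ -0.3974
θ = arccos(-0.3974) ≈ 113.4°

113.4°


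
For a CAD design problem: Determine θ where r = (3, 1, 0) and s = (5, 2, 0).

r·s = 3·5 + 1·2 + 0·0 = 15 + 2 + 0 = 17
|r| = √(3² + 1² + 0²) = √10 ≈ 3.162
|s| = √(5² + 2² + 0²) = √29 ≈ 5.385
cos θ = (r·s)/(|r||s|) = 17/(3.162·5.385) ≈ 0.9983
θ = arccos(0.9983) ≈ 3.366°

3.366°


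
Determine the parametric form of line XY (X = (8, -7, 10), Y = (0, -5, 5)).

Direction vector d = Y - X = (0 - 8, -5 + 7, 5 - 10) = (-8, 2, -5)
Parametric form r = X + t·d:
x = 8 - 8t, y = -7 + 2t, z = 10 - 5t

x = 8 - 8t, y = -7 + 2t, z = 10 - 5t


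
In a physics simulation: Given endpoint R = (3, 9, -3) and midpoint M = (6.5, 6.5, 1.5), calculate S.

S = 2M - R
  = (2·6.5 - 3, 2·6.5 - 9, 2·1.5 - (-3))
  = (13 - 3, 13 - 9, 3 + 3)
  = (10, 4, 6)

(10, 4, 6)


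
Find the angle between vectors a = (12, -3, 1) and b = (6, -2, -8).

a·b = 12·6 + (-3)·(-2) + 1·(-8) = 72 + 6 - 8 = 70
|a| = √(12² + (-3)² + 1²) = √154 ≈ 12.41
|b| = √(6² + (-2)² + (-8)²) = √104 ≈ 10.2
cos θ = (a·b)/(|a||b|) = 70/(12.41·10.2) ≈ 0.5531
θ = arccos(0.5531) ≈ 56.42°

56.42°


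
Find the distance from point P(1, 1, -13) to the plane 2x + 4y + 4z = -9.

distance = |a·x₀ + b·y₀ + c·z₀ - d| / √(a² + b² + c²)
  = |2·1 + 4·1 + 4·(-13) - (-9)| / √(2² + 4² + 4²)
  = |2 + 4 - 52 + 9| / √(4 + 16 + 16)
  = |-37| / √36
  = 37 / 6
  ≈ 6.167

6.167


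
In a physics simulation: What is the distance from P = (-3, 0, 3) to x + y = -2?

distance = |a·x₀ + b·y₀ + c·z₀ - d| / √(a² + b² + c²)
  = |1·(-3) + 1·0 + 0·3 - (-2)| / √(1² + 1² + 0²)
  = |-3 + 0 + 0 + 2| / √(1 + 1 + 0)
  = |-1| / √2
  = 1 / 1.414
  ≈ 0.7071

0.7071


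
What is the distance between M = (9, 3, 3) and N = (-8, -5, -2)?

d = √[(x₂-x₁)² + (y₂-y₁)² + (z₂-z₁)²]
  = √[(-17)² + (-8)² + (-5)²]
  = √[289 + 64 + 25]
  = √378
  ≈ 19.44

19.44


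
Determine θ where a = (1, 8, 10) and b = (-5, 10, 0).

a·b = 1·(-5) + 8·10 + 10·0 = -5 + 80 + 0 = 75
|a| = √(1² + 8² + 10²) = √165 ≈ 12.85
|b| = √((-5)² + 10² + 0²) = √125 ≈ 11.18
cos θ = (a·b)/(|a||b|) = 75/(12.85·11.18) ≈ 0.5222
θ = arccos(0.5222) ≈ 58.52°

58.52°


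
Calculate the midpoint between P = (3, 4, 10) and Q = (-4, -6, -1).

M = ((x₁+x₂)/2, (y₁+y₂)/2, (z₁+z₂)/2)
  = ((3 - 4)/2, (4 - 6)/2, (10 - 1)/2)
  = (-1/2, -2/2, 9/2)
  = (-0.5, -1, 4.5)

(-0.5, -1, 4.5)


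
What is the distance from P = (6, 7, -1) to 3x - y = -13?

distance = |a·x₀ + b·y₀ + c·z₀ - d| / √(a² + b² + c²)
  = |3·6 + (-1)·7 + 0·(-1) - (-13)| / √(3² + (-1)² + 0²)
  = |18 - 7 + 0 + 13| / √(9 + 1 + 0)
  = |24| / √10
  = 24 / 3.162
  ≈ 7.589

7.589


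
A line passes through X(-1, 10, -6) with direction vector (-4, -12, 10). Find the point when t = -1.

P(t) = X + t·d
  = (-1 + (-4)·(-1), 10 + (-12)·(-1), -6 + 10·(-1))
  = (-1 + 4, 10 + 12, -6 - 10)
  = (3, 22, -16)

(3, 22, -16)


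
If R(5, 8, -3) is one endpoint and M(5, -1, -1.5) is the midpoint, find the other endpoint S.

S = 2M - R
  = (2·5 - 5, 2·(-1) - 8, 2·(-1.5) - (-3))
  = (10 - 5, -2 - 8, -3 + 3)
  = (5, -10, 0)

(5, -10, 0)


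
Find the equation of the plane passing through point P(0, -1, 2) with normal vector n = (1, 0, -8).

The plane through P with normal n = (a, b, c) satisfies n·(r - P) = 0,
i.e. ax + by + cz = a·x₀ + b·y₀ + c·z₀.
d = 1·0 + 0·(-1) + (-8)·2
  = 0 + 0 - 16
  = -16
Equation: x - 8z = -16

x - 8z = -16


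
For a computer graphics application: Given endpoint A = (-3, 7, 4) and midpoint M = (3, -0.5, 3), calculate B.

B = 2M - A
  = (2·3 - (-3), 2·(-0.5) - 7, 2·3 - 4)
  = (6 + 3, -1 - 7, 6 - 4)
  = (9, -8, 2)

(9, -8, 2)


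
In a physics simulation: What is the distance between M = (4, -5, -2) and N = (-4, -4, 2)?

d = √[(x₂-x₁)² + (y₂-y₁)² + (z₂-z₁)²]
  = √[(-8)² + 1² + 4²]
  = √[64 + 1 + 16]
  = √81
  ≈ 9

9


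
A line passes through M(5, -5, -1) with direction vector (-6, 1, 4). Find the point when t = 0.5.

P(t) = M + t·d
  = (5 + (-6)·0.5, -5 + 1·0.5, -1 + 4·0.5)
  = (5 - 3, -5 + 0.5, -1 + 2)
  = (2, -4.5, 1)

(2, -4.5, 1)


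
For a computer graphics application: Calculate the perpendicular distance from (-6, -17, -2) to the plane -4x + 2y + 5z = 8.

distance = |a·x₀ + b·y₀ + c·z₀ - d| / √(a² + b² + c²)
  = |(-4)·(-6) + 2·(-17) + 5·(-2) - 8| / √((-4)² + 2² + 5²)
  = |24 - 34 - 10 - 8| / √(16 + 4 + 25)
  = |-28| / √45
  = 28 / 6.708
  ≈ 4.174

4.174


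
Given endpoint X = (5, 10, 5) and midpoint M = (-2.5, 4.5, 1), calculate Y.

Y = 2M - X
  = (2·(-2.5) - 5, 2·4.5 - 10, 2·1 - 5)
  = (-5 - 5, 9 - 10, 2 - 5)
  = (-10, -1, -3)

(-10, -1, -3)


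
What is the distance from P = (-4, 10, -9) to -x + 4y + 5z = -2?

distance = |a·x₀ + b·y₀ + c·z₀ - d| / √(a² + b² + c²)
  = |(-1)·(-4) + 4·10 + 5·(-9) - (-2)| / √((-1)² + 4² + 5²)
  = |4 + 40 - 45 + 2| / √(1 + 16 + 25)
  = |1| / √42
  = 1 / 6.481
  ≈ 0.1543

0.1543


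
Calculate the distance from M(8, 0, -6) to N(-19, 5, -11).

d = √[(x₂-x₁)² + (y₂-y₁)² + (z₂-z₁)²]
  = √[(-27)² + 5² + (-5)²]
  = √[729 + 25 + 25]
  = √779
  ≈ 27.91

27.91


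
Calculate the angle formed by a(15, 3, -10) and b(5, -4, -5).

a·b = 15·5 + 3·(-4) + (-10)·(-5) = 75 - 12 + 50 = 113
|a| = √(15² + 3² + (-10)²) = √334 ≈ 18.28
|b| = √(5² + (-4)² + (-5)²) = √66 ≈ 8.124
cos θ = (a·b)/(|a||b|) = 113/(18.28·8.124) ≈ 0.7611
θ = arccos(0.7611) ≈ 40.44°

40.44°


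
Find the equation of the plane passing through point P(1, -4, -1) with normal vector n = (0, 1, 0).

The plane through P with normal n = (a, b, c) satisfies n·(r - P) = 0,
i.e. ax + by + cz = a·x₀ + b·y₀ + c·z₀.
d = 0·1 + 1·(-4) + 0·(-1)
  = 0 - 4 + 0
  = -4
Equation: y = -4

y = -4


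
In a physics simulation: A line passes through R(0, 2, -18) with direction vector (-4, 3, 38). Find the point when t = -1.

P(t) = R + t·d
  = (0 + (-4)·(-1), 2 + 3·(-1), -18 + 38·(-1))
  = (0 + 4, 2 - 3, -18 - 38)
  = (4, -1, -56)

(4, -1, -56)


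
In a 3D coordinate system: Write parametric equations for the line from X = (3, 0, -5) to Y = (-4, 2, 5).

Direction vector d = Y - X = (-4 - 3, 2 + 0, 5 + 5) = (-7, 2, 10)
Parametric form r = X + t·d:
x = 3 - 7t, y = 0 + 2t, z = -5 + 10t

x = 3 - 7t, y = 0 + 2t, z = -5 + 10t


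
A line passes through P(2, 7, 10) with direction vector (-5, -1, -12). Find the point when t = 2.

P(t) = P + t·d
  = (2 + (-5)·2, 7 + (-1)·2, 10 + (-12)·2)
  = (2 - 10, 7 - 2, 10 - 24)
  = (-8, 5, -14)

(-8, 5, -14)


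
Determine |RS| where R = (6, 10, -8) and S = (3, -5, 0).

d = √[(x₂-x₁)² + (y₂-y₁)² + (z₂-z₁)²]
  = √[(-3)² + (-15)² + 8²]
  = √[9 + 225 + 64]
  = √298
  ≈ 17.26

17.26


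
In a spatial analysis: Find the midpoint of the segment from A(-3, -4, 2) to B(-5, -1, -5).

M = ((x₁+x₂)/2, (y₁+y₂)/2, (z₁+z₂)/2)
  = ((-3 - 5)/2, (-4 - 1)/2, (2 - 5)/2)
  = (-8/2, -5/2, -3/2)
  = (-4, -2.5, -1.5)

(-4, -2.5, -1.5)


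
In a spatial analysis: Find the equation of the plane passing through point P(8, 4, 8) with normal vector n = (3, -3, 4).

The plane through P with normal n = (a, b, c) satisfies n·(r - P) = 0,
i.e. ax + by + cz = a·x₀ + b·y₀ + c·z₀.
d = 3·8 + (-3)·4 + 4·8
  = 24 - 12 + 32
  = 44
Equation: 3x - 3y + 4z = 44

3x - 3y + 4z = 44


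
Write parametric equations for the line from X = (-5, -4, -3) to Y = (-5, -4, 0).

Direction vector d = Y - X = (-5 + 5, -4 + 4, 0 + 3) = (0, 0, 3)
Parametric form r = X + t·d:
x = -5, y = -4, z = -3 + 3t

x = -5, y = -4, z = -3 + 3t


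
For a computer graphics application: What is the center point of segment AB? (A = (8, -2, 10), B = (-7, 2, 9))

M = ((x₁+x₂)/2, (y₁+y₂)/2, (z₁+z₂)/2)
  = ((8 - 7)/2, (-2 + 2)/2, (10 + 9)/2)
  = (1/2, 0/2, 19/2)
  = (0.5, 0, 9.5)

(0.5, 0, 9.5)


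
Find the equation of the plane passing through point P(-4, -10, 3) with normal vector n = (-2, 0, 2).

The plane through P with normal n = (a, b, c) satisfies n·(r - P) = 0,
i.e. ax + by + cz = a·x₀ + b·y₀ + c·z₀.
d = (-2)·(-4) + 0·(-10) + 2·3
  = 8 + 0 + 6
  = 14
Equation: -2x + 2z = 14

-2x + 2z = 14


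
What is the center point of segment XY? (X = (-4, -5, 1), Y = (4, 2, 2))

M = ((x₁+x₂)/2, (y₁+y₂)/2, (z₁+z₂)/2)
  = ((-4 + 4)/2, (-5 + 2)/2, (1 + 2)/2)
  = (0/2, -3/2, 3/2)
  = (0, -1.5, 1.5)

(0, -1.5, 1.5)


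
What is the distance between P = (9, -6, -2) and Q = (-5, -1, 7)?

d = √[(x₂-x₁)² + (y₂-y₁)² + (z₂-z₁)²]
  = √[(-14)² + 5² + 9²]
  = √[196 + 25 + 81]
  = √302
  ≈ 17.38

17.38


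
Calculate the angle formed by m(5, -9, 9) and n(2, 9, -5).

m·n = 5·2 + (-9)·9 + 9·(-5) = 10 - 81 - 45 = -116
|m| = √(5² + (-9)² + 9²) = √187 ≈ 13.67
|n| = √(2² + 9² + (-5)²) = √110 ≈ 10.49
cos θ = (m·n)/(|m||n|) = -116/(13.67·10.49) ≈ -0.8088
θ = arccos(-0.8088) ≈ 144°

144°


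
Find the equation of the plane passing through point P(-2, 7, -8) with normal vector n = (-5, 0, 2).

The plane through P with normal n = (a, b, c) satisfies n·(r - P) = 0,
i.e. ax + by + cz = a·x₀ + b·y₀ + c·z₀.
d = (-5)·(-2) + 0·7 + 2·(-8)
  = 10 + 0 - 16
  = -6
Equation: -5x + 2z = -6

-5x + 2z = -6


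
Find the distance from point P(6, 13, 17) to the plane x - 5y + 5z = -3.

distance = |a·x₀ + b·y₀ + c·z₀ - d| / √(a² + b² + c²)
  = |1·6 + (-5)·13 + 5·17 - (-3)| / √(1² + (-5)² + 5²)
  = |6 - 65 + 85 + 3| / √(1 + 25 + 25)
  = |29| / √51
  = 29 / 7.141
  ≈ 4.061

4.061


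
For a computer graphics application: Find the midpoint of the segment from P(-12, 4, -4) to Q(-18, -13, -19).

M = ((x₁+x₂)/2, (y₁+y₂)/2, (z₁+z₂)/2)
  = ((-12 - 18)/2, (4 - 13)/2, (-4 - 19)/2)
  = (-30/2, -9/2, -23/2)
  = (-15, -4.5, -11.5)

(-15, -4.5, -11.5)


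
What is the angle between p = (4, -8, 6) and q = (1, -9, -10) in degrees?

p·q = 4·1 + (-8)·(-9) + 6·(-10) = 4 + 72 - 60 = 16
|p| = √(4² + (-8)² + 6²) = √116 ≈ 10.77
|q| = √(1² + (-9)² + (-10)²) = √182 ≈ 13.49
cos θ = (p·q)/(|p||q|) = 16/(10.77·13.49) ≈ 0.1101
θ = arccos(0.1101) ≈ 83.68°

83.68°


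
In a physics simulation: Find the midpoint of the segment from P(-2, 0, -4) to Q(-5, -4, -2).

M = ((x₁+x₂)/2, (y₁+y₂)/2, (z₁+z₂)/2)
  = ((-2 - 5)/2, (0 - 4)/2, (-4 - 2)/2)
  = (-7/2, -4/2, -6/2)
  = (-3.5, -2, -3)

(-3.5, -2, -3)


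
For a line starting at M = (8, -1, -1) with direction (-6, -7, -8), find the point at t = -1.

P(t) = M + t·d
  = (8 + (-6)·(-1), -1 + (-7)·(-1), -1 + (-8)·(-1))
  = (8 + 6, -1 + 7, -1 + 8)
  = (14, 6, 7)

(14, 6, 7)


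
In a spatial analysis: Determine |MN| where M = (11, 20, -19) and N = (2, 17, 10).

d = √[(x₂-x₁)² + (y₂-y₁)² + (z₂-z₁)²]
  = √[(-9)² + (-3)² + 29²]
  = √[81 + 9 + 841]
  = √931
  ≈ 30.51

30.51


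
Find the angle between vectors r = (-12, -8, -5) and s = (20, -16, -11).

r·s = (-12)·20 + (-8)·(-16) + (-5)·(-11) = -240 + 128 + 55 = -57
|r| = √((-12)² + (-8)² + (-5)²) = √233 ≈ 15.26
|s| = √(20² + (-16)² + (-11)²) = √777 ≈ 27.87
cos θ = (r·s)/(|r||s|) = -57/(15.26·27.87) ≈ -0.134
θ = arccos(-0.134) ≈ 97.7°

97.7°


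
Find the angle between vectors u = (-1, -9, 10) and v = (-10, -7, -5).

u·v = (-1)·(-10) + (-9)·(-7) + 10·(-5) = 10 + 63 - 50 = 23
|u| = √((-1)² + (-9)² + 10²) = √182 ≈ 13.49
|v| = √((-10)² + (-7)² + (-5)²) = √174 ≈ 13.19
cos θ = (u·v)/(|u||v|) = 23/(13.49·13.19) ≈ 0.1292
θ = arccos(0.1292) ≈ 82.57°

82.57°


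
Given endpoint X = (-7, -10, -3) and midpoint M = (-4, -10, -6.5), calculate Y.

Y = 2M - X
  = (2·(-4) - (-7), 2·(-10) - (-10), 2·(-6.5) - (-3))
  = (-8 + 7, -20 + 10, -13 + 3)
  = (-1, -10, -10)

(-1, -10, -10)


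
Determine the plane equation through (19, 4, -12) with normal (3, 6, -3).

The plane through P with normal n = (a, b, c) satisfies n·(r - P) = 0,
i.e. ax + by + cz = a·x₀ + b·y₀ + c·z₀.
d = 3·19 + 6·4 + (-3)·(-12)
  = 57 + 24 + 36
  = 117
Equation: 3x + 6y - 3z = 117

3x + 6y - 3z = 117


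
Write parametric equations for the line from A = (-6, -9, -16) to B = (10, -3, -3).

Direction vector d = B - A = (10 + 6, -3 + 9, -3 + 16) = (16, 6, 13)
Parametric form r = A + t·d:
x = -6 + 16t, y = -9 + 6t, z = -16 + 13t

x = -6 + 16t, y = -9 + 6t, z = -16 + 13t


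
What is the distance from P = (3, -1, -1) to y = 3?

distance = |a·x₀ + b·y₀ + c·z₀ - d| / √(a² + b² + c²)
  = |0·3 + 1·(-1) + 0·(-1) - 3| / √(0² + 1² + 0²)
  = |0 - 1 + 0 - 3| / √(0 + 1 + 0)
  = |-4| / √1
  = 4 / 1
  ≈ 4

4


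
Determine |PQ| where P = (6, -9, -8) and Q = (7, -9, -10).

d = √[(x₂-x₁)² + (y₂-y₁)² + (z₂-z₁)²]
  = √[1² + 0² + (-2)²]
  = √[1 + 0 + 4]
  = √5
  ≈ 2.236

2.236


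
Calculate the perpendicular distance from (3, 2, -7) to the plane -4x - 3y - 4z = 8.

distance = |a·x₀ + b·y₀ + c·z₀ - d| / √(a² + b² + c²)
  = |(-4)·3 + (-3)·2 + (-4)·(-7) - 8| / √((-4)² + (-3)² + (-4)²)
  = |-12 - 6 + 28 - 8| / √(16 + 9 + 16)
  = |2| / √41
  = 2 / 6.403
  ≈ 0.3123

0.3123


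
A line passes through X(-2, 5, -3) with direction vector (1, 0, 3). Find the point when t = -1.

P(t) = X + t·d
  = (-2 + 1·(-1), 5 + 0·(-1), -3 + 3·(-1))
  = (-2 - 1, 5 + 0, -3 - 3)
  = (-3, 5, -6)

(-3, 5, -6)


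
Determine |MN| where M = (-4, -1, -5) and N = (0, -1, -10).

d = √[(x₂-x₁)² + (y₂-y₁)² + (z₂-z₁)²]
  = √[4² + 0² + (-5)²]
  = √[16 + 0 + 25]
  = √41
  ≈ 6.403

6.403


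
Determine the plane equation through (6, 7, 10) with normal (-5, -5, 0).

The plane through P with normal n = (a, b, c) satisfies n·(r - P) = 0,
i.e. ax + by + cz = a·x₀ + b·y₀ + c·z₀.
d = (-5)·6 + (-5)·7 + 0·10
  = -30 - 35 + 0
  = -65
Equation: -5x - 5y = -65

-5x - 5y = -65


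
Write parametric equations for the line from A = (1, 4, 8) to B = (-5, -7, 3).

Direction vector d = B - A = (-5 - 1, -7 - 4, 3 - 8) = (-6, -11, -5)
Parametric form r = A + t·d:
x = 1 - 6t, y = 4 - 11t, z = 8 - 5t

x = 1 - 6t, y = 4 - 11t, z = 8 - 5t


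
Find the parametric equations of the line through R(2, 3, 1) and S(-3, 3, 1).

Direction vector d = S - R = (-3 - 2, 3 - 3, 1 - 1) = (-5, 0, 0)
Parametric form r = R + t·d:
x = 2 - 5t, y = 3, z = 1

x = 2 - 5t, y = 3, z = 1


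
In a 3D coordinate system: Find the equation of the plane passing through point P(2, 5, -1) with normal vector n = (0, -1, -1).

The plane through P with normal n = (a, b, c) satisfies n·(r - P) = 0,
i.e. ax + by + cz = a·x₀ + b·y₀ + c·z₀.
d = 0·2 + (-1)·5 + (-1)·(-1)
  = 0 - 5 + 1
  = -4
Equation: -y - z = -4

-y - z = -4


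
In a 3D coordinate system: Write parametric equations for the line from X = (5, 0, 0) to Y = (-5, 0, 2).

Direction vector d = Y - X = (-5 - 5, 0 + 0, 2 + 0) = (-10, 0, 2)
Parametric form r = X + t·d:
x = 5 - 10t, y = 0, z = 0 + 2t

x = 5 - 10t, y = 0, z = 0 + 2t


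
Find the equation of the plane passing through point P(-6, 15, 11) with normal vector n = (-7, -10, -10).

The plane through P with normal n = (a, b, c) satisfies n·(r - P) = 0,
i.e. ax + by + cz = a·x₀ + b·y₀ + c·z₀.
d = (-7)·(-6) + (-10)·15 + (-10)·11
  = 42 - 150 - 110
  = -218
Equation: -7x - 10y - 10z = -218

-7x - 10y - 10z = -218


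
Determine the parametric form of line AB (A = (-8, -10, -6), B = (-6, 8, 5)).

Direction vector d = B - A = (-6 + 8, 8 + 10, 5 + 6) = (2, 18, 11)
Parametric form r = A + t·d:
x = -8 + 2t, y = -10 + 18t, z = -6 + 11t

x = -8 + 2t, y = -10 + 18t, z = -6 + 11t


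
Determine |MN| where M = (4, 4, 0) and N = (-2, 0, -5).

d = √[(x₂-x₁)² + (y₂-y₁)² + (z₂-z₁)²]
  = √[(-6)² + (-4)² + (-5)²]
  = √[36 + 16 + 25]
  = √77
  ≈ 8.775

8.775


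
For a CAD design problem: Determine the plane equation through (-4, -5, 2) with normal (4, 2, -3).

The plane through P with normal n = (a, b, c) satisfies n·(r - P) = 0,
i.e. ax + by + cz = a·x₀ + b·y₀ + c·z₀.
d = 4·(-4) + 2·(-5) + (-3)·2
  = -16 - 10 - 6
  = -32
Equation: 4x + 2y - 3z = -32

4x + 2y - 3z = -32


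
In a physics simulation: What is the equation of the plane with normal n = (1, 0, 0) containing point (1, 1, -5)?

The plane through P with normal n = (a, b, c) satisfies n·(r - P) = 0,
i.e. ax + by + cz = a·x₀ + b·y₀ + c·z₀.
d = 1·1 + 0·1 + 0·(-5)
  = 1 + 0 + 0
  = 1
Equation: x = 1

x = 1


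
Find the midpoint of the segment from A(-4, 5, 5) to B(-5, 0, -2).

M = ((x₁+x₂)/2, (y₁+y₂)/2, (z₁+z₂)/2)
  = ((-4 - 5)/2, (5 + 0)/2, (5 - 2)/2)
  = (-9/2, 5/2, 3/2)
  = (-4.5, 2.5, 1.5)

(-4.5, 2.5, 1.5)


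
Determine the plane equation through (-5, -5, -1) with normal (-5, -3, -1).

The plane through P with normal n = (a, b, c) satisfies n·(r - P) = 0,
i.e. ax + by + cz = a·x₀ + b·y₀ + c·z₀.
d = (-5)·(-5) + (-3)·(-5) + (-1)·(-1)
  = 25 + 15 + 1
  = 41
Equation: -5x - 3y - z = 41

-5x - 3y - z = 41


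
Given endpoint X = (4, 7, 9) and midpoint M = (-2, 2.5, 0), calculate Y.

Y = 2M - X
  = (2·(-2) - 4, 2·2.5 - 7, 2·0 - 9)
  = (-4 - 4, 5 - 7, 0 - 9)
  = (-8, -2, -9)

(-8, -2, -9)


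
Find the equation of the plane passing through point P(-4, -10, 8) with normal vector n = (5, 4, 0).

The plane through P with normal n = (a, b, c) satisfies n·(r - P) = 0,
i.e. ax + by + cz = a·x₀ + b·y₀ + c·z₀.
d = 5·(-4) + 4·(-10) + 0·8
  = -20 - 40 + 0
  = -60
Equation: 5x + 4y = -60

5x + 4y = -60


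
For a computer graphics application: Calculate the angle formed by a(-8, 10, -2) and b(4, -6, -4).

a·b = (-8)·4 + 10·(-6) + (-2)·(-4) = -32 - 60 + 8 = -84
|a| = √((-8)² + 10² + (-2)²) = √168 ≈ 12.96
|b| = √(4² + (-6)² + (-4)²) = √68 ≈ 8.246
cos θ = (a·b)/(|a||b|) = -84/(12.96·8.246) ≈ -0.7859
θ = arccos(-0.7859) ≈ 141.8°

141.8°


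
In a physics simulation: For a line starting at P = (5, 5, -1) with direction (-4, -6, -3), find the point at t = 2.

P(t) = P + t·d
  = (5 + (-4)·2, 5 + (-6)·2, -1 + (-3)·2)
  = (5 - 8, 5 - 12, -1 - 6)
  = (-3, -7, -7)

(-3, -7, -7)


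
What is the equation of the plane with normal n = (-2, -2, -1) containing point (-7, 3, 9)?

The plane through P with normal n = (a, b, c) satisfies n·(r - P) = 0,
i.e. ax + by + cz = a·x₀ + b·y₀ + c·z₀.
d = (-2)·(-7) + (-2)·3 + (-1)·9
  = 14 - 6 - 9
  = -1
Equation: -2x - 2y - z = -1

-2x - 2y - z = -1


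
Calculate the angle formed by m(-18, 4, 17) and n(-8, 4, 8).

m·n = (-18)·(-8) + 4·4 + 17·8 = 144 + 16 + 136 = 296
|m| = √((-18)² + 4² + 17²) = √629 ≈ 25.08
|n| = √((-8)² + 4² + 8²) = √144 ≈ 12
cos θ = (m·n)/(|m||n|) = 296/(25.08·12) ≈ 0.9835
θ = arccos(0.9835) ≈ 10.41°

10.41°


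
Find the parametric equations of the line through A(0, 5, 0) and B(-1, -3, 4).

Direction vector d = B - A = (-1 + 0, -3 - 5, 4 + 0) = (-1, -8, 4)
Parametric form r = A + t·d:
x = 0 - t, y = 5 - 8t, z = 0 + 4t

x = 0 - t, y = 5 - 8t, z = 0 + 4t


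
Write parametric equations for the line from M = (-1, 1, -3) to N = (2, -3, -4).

Direction vector d = N - M = (2 + 1, -3 - 1, -4 + 3) = (3, -4, -1)
Parametric form r = M + t·d:
x = -1 + 3t, y = 1 - 4t, z = -3 - t

x = -1 + 3t, y = 1 - 4t, z = -3 - t


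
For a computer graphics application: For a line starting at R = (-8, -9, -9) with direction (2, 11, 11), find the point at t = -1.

P(t) = R + t·d
  = (-8 + 2·(-1), -9 + 11·(-1), -9 + 11·(-1))
  = (-8 - 2, -9 - 11, -9 - 11)
  = (-10, -20, -20)

(-10, -20, -20)


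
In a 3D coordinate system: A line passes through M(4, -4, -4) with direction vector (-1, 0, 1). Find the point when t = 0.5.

P(t) = M + t·d
  = (4 + (-1)·0.5, -4 + 0·0.5, -4 + 1·0.5)
  = (4 - 0.5, -4 + 0, -4 + 0.5)
  = (3.5, -4, -3.5)

(3.5, -4, -3.5)


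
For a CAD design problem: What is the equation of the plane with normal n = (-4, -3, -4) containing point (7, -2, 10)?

The plane through P with normal n = (a, b, c) satisfies n·(r - P) = 0,
i.e. ax + by + cz = a·x₀ + b·y₀ + c·z₀.
d = (-4)·7 + (-3)·(-2) + (-4)·10
  = -28 + 6 - 40
  = -62
Equation: -4x - 3y - 4z = -62

-4x - 3y - 4z = -62


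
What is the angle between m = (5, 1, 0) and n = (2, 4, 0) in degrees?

m·n = 5·2 + 1·4 + 0·0 = 10 + 4 + 0 = 14
|m| = √(5² + 1² + 0²) = √26 ≈ 5.099
|n| = √(2² + 4² + 0²) = √20 ≈ 4.472
cos θ = (m·n)/(|m||n|) = 14/(5.099·4.472) ≈ 0.6139
θ = arccos(0.6139) ≈ 52.13°

52.13°


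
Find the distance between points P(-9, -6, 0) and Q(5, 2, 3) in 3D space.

d = √[(x₂-x₁)² + (y₂-y₁)² + (z₂-z₁)²]
  = √[14² + 8² + 3²]
  = √[196 + 64 + 9]
  = √269
  ≈ 16.4

16.4


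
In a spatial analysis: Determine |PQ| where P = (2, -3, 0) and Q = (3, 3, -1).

d = √[(x₂-x₁)² + (y₂-y₁)² + (z₂-z₁)²]
  = √[1² + 6² + (-1)²]
  = √[1 + 36 + 1]
  = √38
  ≈ 6.164

6.164


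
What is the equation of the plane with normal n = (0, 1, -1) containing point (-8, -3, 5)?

The plane through P with normal n = (a, b, c) satisfies n·(r - P) = 0,
i.e. ax + by + cz = a·x₀ + b·y₀ + c·z₀.
d = 0·(-8) + 1·(-3) + (-1)·5
  = 0 - 3 - 5
  = -8
Equation: y - z = -8

y - z = -8


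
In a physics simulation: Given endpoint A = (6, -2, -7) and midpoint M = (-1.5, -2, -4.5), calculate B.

B = 2M - A
  = (2·(-1.5) - 6, 2·(-2) - (-2), 2·(-4.5) - (-7))
  = (-3 - 6, -4 + 2, -9 + 7)
  = (-9, -2, -2)

(-9, -2, -2)
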